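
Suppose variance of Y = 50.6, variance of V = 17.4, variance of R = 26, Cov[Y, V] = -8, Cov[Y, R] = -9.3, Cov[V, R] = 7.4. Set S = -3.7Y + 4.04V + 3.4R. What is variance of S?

variance of S = a²·variance of Y + b²·variance of V + c²·variance of R + 2ab·Cov[Y, V] + 2ac·Cov[Y, R] + 2bc·Cov[V, R], with a = -3.7, b = 4.04, c = 3.4.
= 692.714 + 283.99584 + 300.56 + 239.168 + 233.988 + 203.2928
= 1953.71864.

variance of S = 1953.71864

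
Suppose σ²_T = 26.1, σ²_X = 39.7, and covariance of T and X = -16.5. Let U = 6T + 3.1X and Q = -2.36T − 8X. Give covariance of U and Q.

covariance of U and Q = -441.422

By bilinearity, covariance of U and Q = ac·σ²_T + bd·σ²_X + (ad+bc)·covariance of T and X, with a=6, b=3.1, c=-2.36, d=-8.
ac·σ²_T = 6·(-2.36)·26.1 = -369.576
bd·σ²_X = 3.1·(-8)·39.7 = -984.56
(ad+bc)·covariance of T and X = (-55.316)·(-16.5) = 912.714
covariance of U and Q = -369.576 + (-984.56) + 912.714 = -441.422.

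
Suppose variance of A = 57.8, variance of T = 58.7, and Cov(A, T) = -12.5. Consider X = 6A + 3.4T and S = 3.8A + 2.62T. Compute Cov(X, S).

By bilinearity, Cov(X, S) = ac·variance of A + bd·variance of T + (ad+bc)·Cov(A, T), with a=6, b=3.4, c=3.8, d=2.62.
ac·variance of A = 6·3.8·57.8 = 1317.84
bd·variance of T = 3.4·2.62·58.7 = 522.8996
(ad+bc)·Cov(A, T) = (28.64)·(-12.5) = -358
Cov(X, S) = 1317.84 + 522.8996 + (-358) = 1482.7396.

Cov(X, S) = 1482.7396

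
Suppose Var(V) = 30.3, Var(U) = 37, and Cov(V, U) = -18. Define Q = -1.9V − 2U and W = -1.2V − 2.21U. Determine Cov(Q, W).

Cov(Q, W) = 113.842

By bilinearity, Cov(Q, W) = ac·Var(V) + bd·Var(U) + (ad+bc)·Cov(V, U), with a=-1.9, b=-2, c=-1.2, d=-2.21.
ac·Var(V) = (-1.9)·(-1.2)·30.3 = 69.084
bd·Var(U) = (-2)·(-2.21)·37 = 163.54
(ad+bc)·Cov(V, U) = (6.599)·(-18) = -118.782
Cov(Q, W) = 69.084 + 163.54 + (-118.782) = 113.842.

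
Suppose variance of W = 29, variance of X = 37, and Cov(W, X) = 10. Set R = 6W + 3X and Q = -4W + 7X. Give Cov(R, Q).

Cov(R, Q) = 381

By bilinearity, Cov(R, Q) = ac·variance of W + bd·variance of X + (ad+bc)·Cov(W, X), with a=6, b=3, c=-4, d=7.
ac·variance of W = 6·(-4)·29 = -696
bd·variance of X = 3·7·37 = 777
(ad+bc)·Cov(W, X) = (30)·10 = 300
Cov(R, Q) = -696 + 777 + 300 = 381.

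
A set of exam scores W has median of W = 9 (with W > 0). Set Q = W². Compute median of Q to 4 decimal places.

W² is monotone on this domain, so median of Q = square(9) = 81.

median of Q = 81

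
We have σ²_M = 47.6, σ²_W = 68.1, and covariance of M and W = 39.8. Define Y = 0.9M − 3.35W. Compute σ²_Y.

σ²_Y = a²·σ²_M + b²·σ²_W + 2ab·covariance of M and W with a = 0.9, b = -3.35.
= 0.9²·47.6 + (-3.35)²·68.1 + 2·0.9·(-3.35)·39.8
= 38.556 + 764.25225 + (-239.994) = 562.81425.

σ²_Y = 562.81425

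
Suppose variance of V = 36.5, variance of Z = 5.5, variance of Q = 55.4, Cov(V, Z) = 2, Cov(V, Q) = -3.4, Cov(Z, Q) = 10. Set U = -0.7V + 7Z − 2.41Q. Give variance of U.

variance of U = a²·variance of V + b²·variance of Z + c²·variance of Q + 2ab·Cov(V, Z) + 2ac·Cov(V, Q) + 2bc·Cov(Z, Q), with a = -0.7, b = 7, c = -2.41.
= 17.885 + 269.5 + 321.76874 + (-19.6) + (-11.4716) + (-337.4)
= 240.68214.

variance of U = 240.68214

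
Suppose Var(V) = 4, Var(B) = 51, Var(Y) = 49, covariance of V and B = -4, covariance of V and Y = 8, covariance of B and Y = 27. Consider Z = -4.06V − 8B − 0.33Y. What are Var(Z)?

Var(Z) = a²·Var(V) + b²·Var(B) + c²·Var(Y) + 2ab·covariance of V and B + 2ac·covariance of V and Y + 2bc·covariance of B and Y, with a = -4.06, b = -8, c = -0.33.
= 65.9344 + 3264 + 5.3361 + (-259.84) + 21.4368 + 142.56
= 3239.4273.

Var(Z) = 3239.4273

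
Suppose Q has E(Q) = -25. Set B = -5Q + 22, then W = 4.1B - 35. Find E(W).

E(B) = (-5)·(-25) + 22 = 147.
E(W) = 4.1·147 + (-35) = 567.7.

E(W) = 567.7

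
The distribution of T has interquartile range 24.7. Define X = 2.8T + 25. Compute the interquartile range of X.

Under X = aT + b, IQR(X) = |a|·IQR(T) = |2.8|·24.7 = 69.16 (shifts cancel; spread scales by |a|).

IQR(X) = 69.16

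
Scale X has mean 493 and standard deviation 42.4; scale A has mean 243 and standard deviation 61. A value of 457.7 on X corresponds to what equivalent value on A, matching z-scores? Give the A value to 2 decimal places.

z = (457.7 − 493)/42.4 ≈ -0.8325.
A = 243 + z·61 = 243 + (457.7 − 493)·61/42.4 ≈ 192.21.

A = 192.21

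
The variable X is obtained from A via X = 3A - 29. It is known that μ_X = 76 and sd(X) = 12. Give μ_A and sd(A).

μ_A = 35, sd(A) = 4

From X = 3A - 29: μ_X = a·μ_A + b, so μ_A = (μ_X − b)/a = (76 − (-29))/3 = 35.
sd(X) = |a|·sd(A), so sd(A) = 12/|3| = 4.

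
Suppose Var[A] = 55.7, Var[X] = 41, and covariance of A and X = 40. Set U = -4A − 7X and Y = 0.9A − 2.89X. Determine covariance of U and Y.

By bilinearity, covariance of U and Y = ac·Var[A] + bd·Var[X] + (ad+bc)·covariance of A and X, with a=-4, b=-7, c=0.9, d=-2.89.
ac·Var[A] = (-4)·0.9·55.7 = -200.52
bd·Var[X] = (-7)·(-2.89)·41 = 829.43
(ad+bc)·covariance of A and X = (5.26)·40 = 210.4
covariance of U and Y = -200.52 + 829.43 + 210.4 = 839.31.

covariance of U and Y = 839.31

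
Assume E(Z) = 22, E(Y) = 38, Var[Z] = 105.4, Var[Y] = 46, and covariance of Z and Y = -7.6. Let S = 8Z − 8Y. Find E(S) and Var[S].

E(S) = 8·E(Z) + (-8)·E(Y) = 8·22 + (-8)·38 = -128.
Var[S] = a²·Var[Z] + b²·Var[Y] + 2ab·covariance of Z and Y with a = 8, b = -8.
= 8²·105.4 + (-8)²·46 + 2·8·(-8)·(-7.6)
= 6745.6 + 2944 + 972.8 = 10662.4.

E(S) = -128, Var[S] = 10662.4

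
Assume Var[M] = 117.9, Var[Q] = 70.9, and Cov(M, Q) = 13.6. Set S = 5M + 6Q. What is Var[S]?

Var[S] = a²·Var[M] + b²·Var[Q] + 2ab·Cov(M, Q) with a = 5, b = 6.
= 5²·117.9 + 6²·70.9 + 2·5·6·13.6
= 2947.5 + 2552.4 + 816 = 6315.9.

Var[S] = 6315.9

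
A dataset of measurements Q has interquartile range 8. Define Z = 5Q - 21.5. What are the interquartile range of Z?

Under Z = aQ + b, IQR(Z) = |a|·IQR(Q) = |5|·8 = 40 (shifts cancel; spread scales by |a|).

IQR(Z) = 40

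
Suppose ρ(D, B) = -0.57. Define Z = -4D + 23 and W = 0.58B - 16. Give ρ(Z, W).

Linear rescalings preserve |correlation|; the slopes -4 and 0.58 have opposite signs, so the correlation flips sign: ρ(Z, W) = −ρ(D, B) = 0.57.

ρ(Z, W) = 0.57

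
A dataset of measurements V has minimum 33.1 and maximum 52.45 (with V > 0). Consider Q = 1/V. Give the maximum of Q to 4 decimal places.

max(Q) = 0.0302

1/V is decreasing on this domain, so max(Q) comes from min(V) = 33.1: max(Q) = 1/(33.1) ≈ 0.0302.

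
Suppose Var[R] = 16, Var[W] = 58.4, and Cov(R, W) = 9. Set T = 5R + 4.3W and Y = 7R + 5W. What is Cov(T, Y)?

By bilinearity, Cov(T, Y) = ac·Var[R] + bd·Var[W] + (ad+bc)·Cov(R, W), with a=5, b=4.3, c=7, d=5.
ac·Var[R] = 5·7·16 = 560
bd·Var[W] = 4.3·5·58.4 = 1255.6
(ad+bc)·Cov(R, W) = (55.1)·9 = 495.9
Cov(T, Y) = 560 + 1255.6 + 495.9 = 2311.5.

Cov(T, Y) = 2311.5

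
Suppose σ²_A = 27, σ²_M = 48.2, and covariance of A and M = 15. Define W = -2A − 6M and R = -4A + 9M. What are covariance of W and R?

covariance of W and R = -2296.8

By bilinearity, covariance of W and R = ac·σ²_A + bd·σ²_M + (ad+bc)·covariance of A and M, with a=-2, b=-6, c=-4, d=9.
ac·σ²_A = (-2)·(-4)·27 = 216
bd·σ²_M = (-6)·9·48.2 = -2602.8
(ad+bc)·covariance of A and M = (6)·15 = 90
covariance of W and R = 216 + (-2602.8) + 90 = -2296.8.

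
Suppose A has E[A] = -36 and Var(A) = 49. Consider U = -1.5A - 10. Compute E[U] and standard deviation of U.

U = -1.5A - 10 is linear with a = -1.5, b = -10.
E[U] = a·E[A] + b = (-1.5)·(-36) + (-10) = 44.
standard deviation of A = √49 = 7.
standard deviation of U = |a|·standard deviation of A = |-1.5|·7 = 10.5.

E[U] = 44, standard deviation of U = 10.5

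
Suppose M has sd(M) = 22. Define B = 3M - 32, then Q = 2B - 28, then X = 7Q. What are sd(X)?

sd(B) = |3|·22 = 66.
sd(Q) = |2|·66 = 132.
sd(X) = |7|·132 = 924.

sd(X) = 924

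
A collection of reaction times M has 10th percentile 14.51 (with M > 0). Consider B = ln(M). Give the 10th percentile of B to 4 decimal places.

ln(M) is increasing, so P_{10}(B) = g(P_{10}(M)) ≈ 2.6748.

10th percentile of B = 2.6748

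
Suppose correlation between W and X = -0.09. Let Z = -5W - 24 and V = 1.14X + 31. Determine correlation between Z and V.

correlation between Z and V = 0.09

Linear rescalings preserve |correlation|; the slopes -5 and 1.14 have opposite signs, so the correlation flips sign: correlation between Z and V = −correlation between W and X = 0.09.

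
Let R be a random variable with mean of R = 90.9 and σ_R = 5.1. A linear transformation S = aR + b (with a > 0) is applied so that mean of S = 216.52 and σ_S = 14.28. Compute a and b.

σ_S = a·σ_R (a > 0), so a = 14.28/5.1 = 2.8.
mean of S = a·mean of R + b, so b = 216.52 − 2.8·90.9 = -38.

a = 2.8, b = -38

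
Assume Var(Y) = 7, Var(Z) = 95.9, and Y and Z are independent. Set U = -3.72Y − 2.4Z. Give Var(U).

Var(U) = 649.2528

Var(U) = a²·Var(Y) + b²·Var(Z) + 2ab·Cov(Y, Z) with a = -3.72, b = -2.4.
Independence gives Cov(Y, Z) = 0.
= (-3.72)²·7 + (-2.4)²·95.9 + 2·(-3.72)·(-2.4)·0
= 96.8688 + 552.384 + 0 = 649.2528.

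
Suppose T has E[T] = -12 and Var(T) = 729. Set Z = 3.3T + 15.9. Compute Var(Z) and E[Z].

Var(Z) = 7938.81, E[Z] = -23.7

Z = 3.3T + 15.9 is linear with a = 3.3, b = 15.9.
Var(Z) = a²·Var(T) = 3.3²·729 = 7938.81 (the additive constant 15.9 does not affect variance).
E[Z] = a·E[T] + b = 3.3·(-12) + 15.9 = -23.7.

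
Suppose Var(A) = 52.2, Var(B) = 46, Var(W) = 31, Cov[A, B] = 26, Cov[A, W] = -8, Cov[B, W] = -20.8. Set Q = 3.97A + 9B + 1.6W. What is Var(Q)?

Var(Q) = a²·Var(A) + b²·Var(B) + c²·Var(W) + 2ab·Cov[A, B] + 2ac·Cov[A, W] + 2bc·Cov[B, W], with a = 3.97, b = 9, c = 1.6.
= 822.71898 + 3726 + 79.36 + 1857.96 + (-101.632) + (-599.04)
= 5785.36698.

Var(Q) = 5785.36698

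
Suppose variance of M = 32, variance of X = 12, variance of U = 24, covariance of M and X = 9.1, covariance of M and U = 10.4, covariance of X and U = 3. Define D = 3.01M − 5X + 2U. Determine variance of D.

variance of D = 477.2292

variance of D = a²·variance of M + b²·variance of X + c²·variance of U + 2ab·covariance of M and X + 2ac·covariance of M and U + 2bc·covariance of X and U, with a = 3.01, b = -5, c = 2.
= 289.9232 + 300 + 96 + (-273.91) + 125.216 + (-60)
= 477.2292.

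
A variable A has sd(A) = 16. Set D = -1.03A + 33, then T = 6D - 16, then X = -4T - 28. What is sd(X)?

sd(X) = 395.52

sd(D) = |-1.03|·16 = 16.48.
sd(T) = |6|·16.48 = 98.88.
sd(X) = |-4|·98.88 = 395.52.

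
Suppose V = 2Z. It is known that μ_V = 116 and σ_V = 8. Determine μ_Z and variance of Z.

From V = 2Z: μ_V = a·μ_Z + b, so μ_Z = (μ_V − b)/a = (116 − 0)/2 = 58.
variance of V = 8² = 64.
variance of V = a²·variance of Z, so variance of Z = 64/2² = 16.

μ_Z = 58, variance of Z = 16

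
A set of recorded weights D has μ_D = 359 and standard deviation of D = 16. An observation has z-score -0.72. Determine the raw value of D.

D = 347.48

D = μ_D + z·standard deviation of D = 359 + (-0.72)·16 = 347.48.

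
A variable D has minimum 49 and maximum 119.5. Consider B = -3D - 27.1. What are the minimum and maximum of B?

min(B) = -385.6, max(B) = -174.1

a = -3 < 0, so order reverses: min(B) = a·max(D)+b = (-3)·119.5 + (-27.1) = -385.6; max(B) = a·min(D)+b = (-3)·49 + (-27.1) = -174.1.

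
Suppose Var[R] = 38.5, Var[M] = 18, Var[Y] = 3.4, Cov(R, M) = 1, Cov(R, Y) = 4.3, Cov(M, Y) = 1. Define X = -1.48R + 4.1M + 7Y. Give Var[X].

Var[X] = 509.6784

Var[X] = a²·Var[R] + b²·Var[M] + c²·Var[Y] + 2ab·Cov(R, M) + 2ac·Cov(R, Y) + 2bc·Cov(M, Y), with a = -1.48, b = 4.1, c = 7.
= 84.3304 + 302.58 + 166.6 + (-12.136) + (-89.096) + 57.4
= 509.6784.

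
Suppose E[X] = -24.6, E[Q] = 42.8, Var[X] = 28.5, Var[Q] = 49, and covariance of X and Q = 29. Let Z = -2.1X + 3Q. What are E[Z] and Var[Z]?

E[Z] = 180.06, Var[Z] = 201.285

E[Z] = (-2.1)·E[X] + 3·E[Q] = (-2.1)·(-24.6) + 3·42.8 = 180.06.
Var[Z] = a²·Var[X] + b²·Var[Q] + 2ab·covariance of X and Q with a = -2.1, b = 3.
= (-2.1)²·28.5 + 3²·49 + 2·(-2.1)·3·29
= 125.685 + 441 + (-365.4) = 201.285.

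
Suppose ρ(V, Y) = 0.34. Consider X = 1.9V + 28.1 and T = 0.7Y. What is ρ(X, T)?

Linear rescalings preserve correlation up to sign; here the slopes 1.9 and 0.7 have the same sign, so ρ(X, T) = ρ(V, Y) = 0.34.

ρ(X, T) = 0.34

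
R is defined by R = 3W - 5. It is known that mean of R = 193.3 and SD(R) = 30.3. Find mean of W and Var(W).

From R = 3W - 5: mean of R = a·mean of W + b, so mean of W = (mean of R − b)/a = (193.3 − (-5))/3 = 66.1.
Var(R) = 30.3² = 918.09.
Var(R) = a²·Var(W), so Var(W) = 918.09/3² = 102.01.

mean of W = 66.1, Var(W) = 102.01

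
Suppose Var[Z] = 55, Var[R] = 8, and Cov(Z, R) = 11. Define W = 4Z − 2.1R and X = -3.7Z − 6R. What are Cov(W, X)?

By bilinearity, Cov(W, X) = ac·Var[Z] + bd·Var[R] + (ad+bc)·Cov(Z, R), with a=4, b=-2.1, c=-3.7, d=-6.
ac·Var[Z] = 4·(-3.7)·55 = -814
bd·Var[R] = (-2.1)·(-6)·8 = 100.8
(ad+bc)·Cov(Z, R) = (-16.23)·11 = -178.53
Cov(W, X) = -814 + 100.8 + (-178.53) = -891.73.

Cov(W, X) = -891.73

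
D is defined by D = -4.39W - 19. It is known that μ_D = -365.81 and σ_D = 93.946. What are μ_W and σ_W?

μ_W = 79, σ_W = 21.4

From D = -4.39W - 19: μ_D = a·μ_W + b, so μ_W = (μ_D − b)/a = (-365.81 − (-19))/(-4.39) = 79.
σ_D = |a|·σ_W, so σ_W = 93.946/|-4.39| = 21.4.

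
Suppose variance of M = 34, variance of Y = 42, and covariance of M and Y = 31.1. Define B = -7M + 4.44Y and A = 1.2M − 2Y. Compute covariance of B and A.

By bilinearity, covariance of B and A = ac·variance of M + bd·variance of Y + (ad+bc)·covariance of M and Y, with a=-7, b=4.44, c=1.2, d=-2.
ac·variance of M = (-7)·1.2·34 = -285.6
bd·variance of Y = 4.44·(-2)·42 = -372.96
(ad+bc)·covariance of M and Y = (19.328)·31.1 = 601.1008
covariance of B and A = -285.6 + (-372.96) + 601.1008 = -57.4592.

covariance of B and A = -57.4592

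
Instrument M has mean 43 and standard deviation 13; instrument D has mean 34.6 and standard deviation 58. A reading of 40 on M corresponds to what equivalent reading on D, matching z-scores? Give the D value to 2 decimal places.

D = 21.22

z = (40 − 43)/13 ≈ -0.2308.
D = 34.6 + z·58 = 34.6 + (40 − 43)·58/13 ≈ 21.22.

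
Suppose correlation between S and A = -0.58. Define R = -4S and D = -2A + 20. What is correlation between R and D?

correlation between R and D = -0.58

Linear rescalings preserve correlation up to sign; here the slopes -4 and -2 have the same sign, so correlation between R and D = correlation between S and A = -0.58.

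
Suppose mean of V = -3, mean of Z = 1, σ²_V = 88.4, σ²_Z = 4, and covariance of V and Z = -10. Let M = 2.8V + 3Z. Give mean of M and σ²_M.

mean of M = 2.8·mean of V + 3·mean of Z = 2.8·(-3) + 3·1 = -5.4.
σ²_M = a²·σ²_V + b²·σ²_Z + 2ab·covariance of V and Z with a = 2.8, b = 3.
= 2.8²·88.4 + 3²·4 + 2·2.8·3·(-10)
= 693.056 + 36 + (-168) = 561.056.

mean of M = -5.4, σ²_M = 561.056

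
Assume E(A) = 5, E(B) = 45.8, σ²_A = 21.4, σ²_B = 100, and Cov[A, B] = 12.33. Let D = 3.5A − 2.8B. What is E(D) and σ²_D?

E(D) = -110.74, σ²_D = 804.482

E(D) = 3.5·E(A) + (-2.8)·E(B) = 3.5·5 + (-2.8)·45.8 = -110.74.
σ²_D = a²·σ²_A + b²·σ²_B + 2ab·Cov[A, B] with a = 3.5, b = -2.8.
= 3.5²·21.4 + (-2.8)²·100 + 2·3.5·(-2.8)·12.33
= 262.15 + 784 + (-241.668) = 804.482.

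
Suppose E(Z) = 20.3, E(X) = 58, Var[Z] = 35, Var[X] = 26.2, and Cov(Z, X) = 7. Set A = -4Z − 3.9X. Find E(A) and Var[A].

E(A) = -307.4, Var[A] = 1176.902

E(A) = (-4)·E(Z) + (-3.9)·E(X) = (-4)·20.3 + (-3.9)·58 = -307.4.
Var[A] = a²·Var[Z] + b²·Var[X] + 2ab·Cov(Z, X) with a = -4, b = -3.9.
= (-4)²·35 + (-3.9)²·26.2 + 2·(-4)·(-3.9)·7
= 560 + 398.502 + 218.4 = 1176.902.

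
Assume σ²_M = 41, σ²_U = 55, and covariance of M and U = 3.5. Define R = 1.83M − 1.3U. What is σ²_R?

σ²_R = a²·σ²_M + b²·σ²_U + 2ab·covariance of M and U with a = 1.83, b = -1.3.
= 1.83²·41 + (-1.3)²·55 + 2·1.83·(-1.3)·3.5
= 137.3049 + 92.95 + (-16.653) = 213.6019.

σ²_R = 213.6019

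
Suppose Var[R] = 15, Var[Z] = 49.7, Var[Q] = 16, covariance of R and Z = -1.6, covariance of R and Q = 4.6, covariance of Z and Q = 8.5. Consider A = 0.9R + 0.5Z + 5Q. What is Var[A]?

Var[A] = a²·Var[R] + b²·Var[Z] + c²·Var[Q] + 2ab·covariance of R and Z + 2ac·covariance of R and Q + 2bc·covariance of Z and Q, with a = 0.9, b = 0.5, c = 5.
= 12.15 + 12.425 + 400 + (-1.44) + 41.4 + 42.5
= 507.035.

Var[A] = 507.035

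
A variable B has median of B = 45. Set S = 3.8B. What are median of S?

A linear map preserves order up to sign, so median of S = a·median of B + b = 3.8·45 = 171.

median of S = 171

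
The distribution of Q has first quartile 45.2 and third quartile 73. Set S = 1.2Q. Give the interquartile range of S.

IQR(S) = 33.36

IQR of Q = Q3 − Q1 = 73 − 45.2 = 27.8.
Under S = aQ + b, IQR(S) = |a|·IQR(Q) = |1.2|·27.8 = 33.36 (shifts cancel; spread scales by |a|).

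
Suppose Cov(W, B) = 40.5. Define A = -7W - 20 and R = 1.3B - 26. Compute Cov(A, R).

Cov(A, R) = -368.55

Cov(A, R) = a·c·Cov(W, B) = (-7)·1.3·40.5 = -368.55. Additive constants drop out.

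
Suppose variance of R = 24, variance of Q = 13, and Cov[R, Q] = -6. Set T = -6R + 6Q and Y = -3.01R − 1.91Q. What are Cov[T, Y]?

Cov[T, Y] = 324.06

By bilinearity, Cov[T, Y] = ac·variance of R + bd·variance of Q + (ad+bc)·Cov[R, Q], with a=-6, b=6, c=-3.01, d=-1.91.
ac·variance of R = (-6)·(-3.01)·24 = 433.44
bd·variance of Q = 6·(-1.91)·13 = -148.98
(ad+bc)·Cov[R, Q] = (-6.6)·(-6) = 39.6
Cov[T, Y] = 433.44 + (-148.98) + 39.6 = 324.06.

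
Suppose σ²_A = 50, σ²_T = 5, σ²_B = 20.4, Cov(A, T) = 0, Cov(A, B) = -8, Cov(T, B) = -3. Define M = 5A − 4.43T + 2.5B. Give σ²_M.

σ²_M = a²·σ²_A + b²·σ²_T + c²·σ²_B + 2ab·Cov(A, T) + 2ac·Cov(A, B) + 2bc·Cov(T, B), with a = 5, b = -4.43, c = 2.5.
= 1250 + 98.1245 + 127.5 + 0 + (-200) + 66.45
= 1342.0745.

σ²_M = 1342.0745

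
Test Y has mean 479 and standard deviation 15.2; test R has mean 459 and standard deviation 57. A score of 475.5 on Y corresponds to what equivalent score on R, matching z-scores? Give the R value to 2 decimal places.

R = 445.88

z = (475.5 − 479)/15.2 ≈ -0.2303.
R = 459 + z·57 = 459 + (475.5 − 479)·57/15.2 ≈ 445.88.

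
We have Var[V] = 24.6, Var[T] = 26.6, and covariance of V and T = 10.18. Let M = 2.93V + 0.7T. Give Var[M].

Var[M] = a²·Var[V] + b²·Var[T] + 2ab·covariance of V and T with a = 2.93, b = 0.7.
= 2.93²·24.6 + 0.7²·26.6 + 2·2.93·0.7·10.18
= 211.18854 + 13.034 + 41.75836 = 265.9809.

Var[M] = 265.9809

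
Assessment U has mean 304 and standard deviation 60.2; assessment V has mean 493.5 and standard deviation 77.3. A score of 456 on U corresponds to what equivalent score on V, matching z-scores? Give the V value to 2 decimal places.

V = 688.68

z = (456 − 304)/60.2 ≈ 2.5249.
V = 493.5 + z·77.3 = 493.5 + (456 − 304)·77.3/60.2 ≈ 688.68.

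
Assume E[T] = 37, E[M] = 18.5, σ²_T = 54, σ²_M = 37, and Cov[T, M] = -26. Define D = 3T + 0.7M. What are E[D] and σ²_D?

E[D] = 3·E[T] + 0.7·E[M] = 3·37 + 0.7·18.5 = 123.95.
σ²_D = a²·σ²_T + b²·σ²_M + 2ab·Cov[T, M] with a = 3, b = 0.7.
= 3²·54 + 0.7²·37 + 2·3·0.7·(-26)
= 486 + 18.13 + (-109.2) = 394.93.

E[D] = 123.95, σ²_D = 394.93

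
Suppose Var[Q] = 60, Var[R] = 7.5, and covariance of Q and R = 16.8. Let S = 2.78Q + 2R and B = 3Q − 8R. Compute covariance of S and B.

covariance of S and B = 107.568

By bilinearity, covariance of S and B = ac·Var[Q] + bd·Var[R] + (ad+bc)·covariance of Q and R, with a=2.78, b=2, c=3, d=-8.
ac·Var[Q] = 2.78·3·60 = 500.4
bd·Var[R] = 2·(-8)·7.5 = -120
(ad+bc)·covariance of Q and R = (-16.24)·16.8 = -272.832
covariance of S and B = 500.4 + (-120) + (-272.832) = 107.568.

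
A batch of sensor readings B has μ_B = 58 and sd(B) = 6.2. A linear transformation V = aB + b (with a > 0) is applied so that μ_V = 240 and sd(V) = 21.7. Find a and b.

a = 3.5, b = 37

sd(V) = a·sd(B) (a > 0), so a = 21.7/6.2 = 3.5.
μ_V = a·μ_B + b, so b = 240 − 3.5·58 = 37.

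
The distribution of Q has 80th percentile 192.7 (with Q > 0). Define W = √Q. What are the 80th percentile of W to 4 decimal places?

80th percentile of W = 13.8816

√Q is increasing, so P_{80}(W) = g(P_{80}(Q)) ≈ 13.8816.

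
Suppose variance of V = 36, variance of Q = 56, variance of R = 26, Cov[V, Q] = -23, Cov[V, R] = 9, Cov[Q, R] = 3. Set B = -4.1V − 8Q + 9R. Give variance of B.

variance of B = 3690.16

variance of B = a²·variance of V + b²·variance of Q + c²·variance of R + 2ab·Cov[V, Q] + 2ac·Cov[V, R] + 2bc·Cov[Q, R], with a = -4.1, b = -8, c = 9.
= 605.16 + 3584 + 2106 + (-1508.8) + (-664.2) + (-432)
= 3690.16.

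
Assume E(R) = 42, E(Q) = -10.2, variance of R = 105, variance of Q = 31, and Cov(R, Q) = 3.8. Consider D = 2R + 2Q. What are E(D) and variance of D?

E(D) = 63.6, variance of D = 574.4

E(D) = 2·E(R) + 2·E(Q) = 2·42 + 2·(-10.2) = 63.6.
variance of D = a²·variance of R + b²·variance of Q + 2ab·Cov(R, Q) with a = 2, b = 2.
= 2²·105 + 2²·31 + 2·2·2·3.8
= 420 + 124 + 30.4 = 574.4.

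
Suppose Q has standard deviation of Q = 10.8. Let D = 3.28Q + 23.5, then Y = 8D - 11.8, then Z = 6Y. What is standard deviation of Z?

standard deviation of D = |3.28|·10.8 = 35.424.
standard deviation of Y = |8|·35.424 = 283.392.
standard deviation of Z = |6|·283.392 = 1700.352.

standard deviation of Z = 1700.352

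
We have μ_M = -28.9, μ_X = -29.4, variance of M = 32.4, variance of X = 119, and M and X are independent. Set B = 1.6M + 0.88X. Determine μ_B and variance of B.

μ_B = -72.112, variance of B = 175.0976

μ_B = 1.6·μ_M + 0.88·μ_X = 1.6·(-28.9) + 0.88·(-29.4) = -72.112.
variance of B = a²·variance of M + b²·variance of X + 2ab·covariance of M and X with a = 1.6, b = 0.88.
Independence gives covariance of M and X = 0.
= 1.6²·32.4 + 0.88²·119 + 2·1.6·0.88·0
= 82.944 + 92.1536 + 0 = 175.0976.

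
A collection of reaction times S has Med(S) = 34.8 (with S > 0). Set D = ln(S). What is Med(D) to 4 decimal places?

ln(S) is monotone on this domain, so Med(D) = ln(34.8) ≈ 3.5496.

Med(D) = 3.5496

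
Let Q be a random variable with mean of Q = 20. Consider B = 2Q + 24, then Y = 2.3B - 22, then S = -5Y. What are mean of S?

mean of S = -626

mean of B = 2·20 + 24 = 64.
mean of Y = 2.3·64 + (-22) = 125.2.
mean of S = (-5)·125.2 = -626.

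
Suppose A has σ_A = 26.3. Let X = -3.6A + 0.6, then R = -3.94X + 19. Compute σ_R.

σ_X = |-3.6|·26.3 = 94.68.
σ_R = |-3.94|·94.68 = 373.0392.

σ_R = 373.0392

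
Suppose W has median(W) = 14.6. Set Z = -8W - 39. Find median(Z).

A linear map preserves order up to sign, so median(Z) = a·median(W) + b = (-8)·14.6 + (-39) = -155.8.

median(Z) = -155.8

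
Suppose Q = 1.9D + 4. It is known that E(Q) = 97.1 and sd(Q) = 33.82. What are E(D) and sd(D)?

From Q = 1.9D + 4: E(Q) = a·E(D) + b, so E(D) = (E(Q) − b)/a = (97.1 − 4)/1.9 = 49.
sd(Q) = |a|·sd(D), so sd(D) = 33.82/|1.9| = 17.8.

E(D) = 49, sd(D) = 17.8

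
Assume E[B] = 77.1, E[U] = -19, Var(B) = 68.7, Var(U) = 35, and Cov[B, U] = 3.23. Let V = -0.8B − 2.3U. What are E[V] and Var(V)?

E[V] = (-0.8)·E[B] + (-2.3)·E[U] = (-0.8)·77.1 + (-2.3)·(-19) = -17.98.
Var(V) = a²·Var(B) + b²·Var(U) + 2ab·Cov[B, U] with a = -0.8, b = -2.3.
= (-0.8)²·68.7 + (-2.3)²·35 + 2·(-0.8)·(-2.3)·3.23
= 43.968 + 185.15 + 11.8864 = 241.0044.

E[V] = -17.98, Var(V) = 241.0044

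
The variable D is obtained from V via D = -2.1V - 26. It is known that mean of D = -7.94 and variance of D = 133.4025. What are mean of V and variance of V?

From D = -2.1V - 26: mean of D = a·mean of V + b, so mean of V = (mean of D − b)/a = (-7.94 − (-26))/(-2.1) = -8.6.
variance of D = a²·variance of V, so variance of V = 133.4025/(-2.1)² = 30.25.

mean of V = -8.6, variance of V = 30.25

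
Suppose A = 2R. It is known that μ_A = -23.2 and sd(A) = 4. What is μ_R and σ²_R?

μ_R = -11.6, σ²_R = 4

From A = 2R: μ_A = a·μ_R + b, so μ_R = (μ_A − b)/a = (-23.2 − 0)/2 = -11.6.
σ²_A = 4² = 16.
σ²_A = a²·σ²_R, so σ²_R = 16/2² = 4.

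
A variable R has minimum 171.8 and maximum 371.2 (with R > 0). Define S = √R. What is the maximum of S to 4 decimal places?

√R is increasing on this domain, so max(S) comes from max(R) = 371.2: max(S) = √(371.2) ≈ 19.2666.

max(S) = 19.2666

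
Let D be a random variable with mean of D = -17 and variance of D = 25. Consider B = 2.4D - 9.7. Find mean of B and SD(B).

B = 2.4D - 9.7 is linear with a = 2.4, b = -9.7.
mean of B = a·mean of D + b = 2.4·(-17) + (-9.7) = -50.5.
SD(D) = √25 = 5.
SD(B) = |a|·SD(D) = |2.4|·5 = 12.

mean of B = -50.5, SD(B) = 12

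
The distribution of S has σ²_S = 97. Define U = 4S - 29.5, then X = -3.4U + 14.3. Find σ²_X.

σ²_X = 17941.12

σ²_U = 4²·97 = 1552.
σ²_X = (-3.4)²·1552 = 17941.12.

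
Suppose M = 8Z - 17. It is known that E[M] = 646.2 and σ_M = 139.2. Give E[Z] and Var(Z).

From M = 8Z - 17: E[M] = a·E[Z] + b, so E[Z] = (E[M] − b)/a = (646.2 − (-17))/8 = 82.9.
Var(M) = 139.2² = 19376.64.
Var(M) = a²·Var(Z), so Var(Z) = 19376.64/8² = 302.76.

E[Z] = 82.9, Var(Z) = 302.76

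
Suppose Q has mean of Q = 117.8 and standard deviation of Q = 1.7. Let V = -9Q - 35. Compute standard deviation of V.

V = -9Q - 35 is linear with a = -9, b = -35.
standard deviation of V = |a|·standard deviation of Q = |-9|·1.7 = 15.3.

standard deviation of V = 15.3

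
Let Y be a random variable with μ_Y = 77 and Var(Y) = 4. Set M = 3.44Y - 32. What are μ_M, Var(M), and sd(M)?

M = 3.44Y - 32 is linear with a = 3.44, b = -32.
μ_M = a·μ_Y + b = 3.44·77 + (-32) = 232.88.
Var(M) = a²·Var(Y) = 3.44²·4 = 47.3344 (the additive constant -32 does not affect variance).
sd(Y) = √4 = 2.
sd(M) = |a|·sd(Y) = |3.44|·2 = 6.88.

μ_M = 232.88, Var(M) = 47.3344, sd(M) = 6.88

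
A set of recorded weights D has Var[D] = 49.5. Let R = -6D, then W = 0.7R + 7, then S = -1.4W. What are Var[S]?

Var[R] = (-6)²·49.5 = 1782.
Var[W] = 0.7²·1782 = 873.18.
Var[S] = (-1.4)²·873.18 = 1711.4328.

Var[S] = 1711.4328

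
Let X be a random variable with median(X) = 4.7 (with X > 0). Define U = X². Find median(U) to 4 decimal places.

median(U) = 22.09

X² is monotone on this domain, so median(U) = square(4.7) = 22.09.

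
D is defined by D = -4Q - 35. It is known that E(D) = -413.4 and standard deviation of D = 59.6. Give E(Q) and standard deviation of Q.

E(Q) = 94.6, standard deviation of Q = 14.9

From D = -4Q - 35: E(D) = a·E(Q) + b, so E(Q) = (E(D) − b)/a = (-413.4 − (-35))/(-4) = 94.6.
standard deviation of D = |a|·standard deviation of Q, so standard deviation of Q = 59.6/|-4| = 14.9.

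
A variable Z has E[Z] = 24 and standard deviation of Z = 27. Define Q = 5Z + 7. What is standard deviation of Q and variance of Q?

Q = 5Z + 7 is linear with a = 5, b = 7.
standard deviation of Q = |a|·standard deviation of Z = |5|·27 = 135.
variance of Z = 27² = 729.
variance of Q = a²·variance of Z = 5²·729 = 18225 (the additive constant 7 does not affect variance).

standard deviation of Q = 135, variance of Q = 18225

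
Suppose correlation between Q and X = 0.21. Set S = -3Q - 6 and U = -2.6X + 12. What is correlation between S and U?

Linear rescalings preserve correlation up to sign; here the slopes -3 and -2.6 have the same sign, so correlation between S and U = correlation between Q and X = 0.21.

correlation between S and U = 0.21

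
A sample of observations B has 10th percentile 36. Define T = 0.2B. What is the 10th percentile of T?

10th percentile of T = 7.2

Since a = 0.2 > 0 the transformation is increasing, so the 10th percentile of T = a·(P_{10} of B) + b = 0.2·36 = 7.2.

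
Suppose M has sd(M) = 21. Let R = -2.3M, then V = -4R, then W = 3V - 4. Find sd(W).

sd(R) = |-2.3|·21 = 48.3.
sd(V) = |-4|·48.3 = 193.2.
sd(W) = |3|·193.2 = 579.6.

sd(W) = 579.6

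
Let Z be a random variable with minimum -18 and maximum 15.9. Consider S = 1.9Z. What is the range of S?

Range(S) = 64.41

Range of Z = 15.9 − (-18) = 33.9.
Range(S) = |a|·Range(Z) = |1.9|·33.9 = 64.41.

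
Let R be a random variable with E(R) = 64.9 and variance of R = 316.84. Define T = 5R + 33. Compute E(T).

E(T) = 357.5

T = 5R + 33 is linear with a = 5, b = 33.
E(T) = a·E(R) + b = 5·64.9 + 33 = 357.5.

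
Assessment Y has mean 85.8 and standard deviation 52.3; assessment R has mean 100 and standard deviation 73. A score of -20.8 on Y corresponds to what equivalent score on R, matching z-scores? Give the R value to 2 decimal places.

R = -48.79

z = (-20.8 − 85.8)/52.3 ≈ -2.0382.
R = 100 + z·73 = 100 + (-20.8 − 85.8)·73/52.3 ≈ -48.79.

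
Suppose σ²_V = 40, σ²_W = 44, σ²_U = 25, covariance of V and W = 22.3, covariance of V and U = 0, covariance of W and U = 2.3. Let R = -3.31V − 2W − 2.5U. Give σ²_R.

σ²_R = a²·σ²_V + b²·σ²_W + c²·σ²_U + 2ab·covariance of V and W + 2ac·covariance of V and U + 2bc·covariance of W and U, with a = -3.31, b = -2, c = -2.5.
= 438.244 + 176 + 156.25 + 295.252 + 0 + 23
= 1088.746.

σ²_R = 1088.746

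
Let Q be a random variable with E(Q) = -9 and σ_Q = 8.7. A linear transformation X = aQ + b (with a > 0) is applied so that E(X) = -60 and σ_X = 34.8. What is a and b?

σ_X = a·σ_Q (a > 0), so a = 34.8/8.7 = 4.
E(X) = a·E(Q) + b, so b = -60 − 4·(-9) = -24.

a = 4, b = -24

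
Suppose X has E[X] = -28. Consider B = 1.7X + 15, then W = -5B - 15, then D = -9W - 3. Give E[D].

E[B] = 1.7·(-28) + 15 = -32.6.
E[W] = (-5)·(-32.6) + (-15) = 148.
E[D] = (-9)·148 + (-3) = -1335.

E[D] = -1335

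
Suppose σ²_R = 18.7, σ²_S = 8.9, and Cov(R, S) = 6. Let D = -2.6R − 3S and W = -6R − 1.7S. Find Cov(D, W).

By bilinearity, Cov(D, W) = ac·σ²_R + bd·σ²_S + (ad+bc)·Cov(R, S), with a=-2.6, b=-3, c=-6, d=-1.7.
ac·σ²_R = (-2.6)·(-6)·18.7 = 291.72
bd·σ²_S = (-3)·(-1.7)·8.9 = 45.39
(ad+bc)·Cov(R, S) = (22.42)·6 = 134.52
Cov(D, W) = 291.72 + 45.39 + 134.52 = 471.63.

Cov(D, W) = 471.63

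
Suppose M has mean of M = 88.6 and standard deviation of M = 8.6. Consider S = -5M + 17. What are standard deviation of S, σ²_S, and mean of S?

S = -5M + 17 is linear with a = -5, b = 17.
standard deviation of S = |a|·standard deviation of M = |-5|·8.6 = 43.
σ²_M = 8.6² = 73.96.
σ²_S = a²·σ²_M = (-5)²·73.96 = 1849 (the additive constant 17 does not affect variance).
mean of S = a·mean of M + b = (-5)·88.6 + 17 = -426.

standard deviation of S = 43, σ²_S = 1849, mean of S = -426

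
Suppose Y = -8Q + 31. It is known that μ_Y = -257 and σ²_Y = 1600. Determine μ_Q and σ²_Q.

μ_Q = 36, σ²_Q = 25

From Y = -8Q + 31: μ_Y = a·μ_Q + b, so μ_Q = (μ_Y − b)/a = (-257 − 31)/(-8) = 36.
σ²_Y = a²·σ²_Q, so σ²_Q = 1600/(-8)² = 25.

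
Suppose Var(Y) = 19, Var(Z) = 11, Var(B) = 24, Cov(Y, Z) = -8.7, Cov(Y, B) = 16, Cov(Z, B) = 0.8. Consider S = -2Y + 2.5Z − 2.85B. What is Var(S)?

Var(S) = a²·Var(Y) + b²·Var(Z) + c²·Var(B) + 2ab·Cov(Y, Z) + 2ac·Cov(Y, B) + 2bc·Cov(Z, B), with a = -2, b = 2.5, c = -2.85.
= 76 + 68.75 + 194.94 + 87 + 182.4 + (-11.4)
= 597.69.

Var(S) = 597.69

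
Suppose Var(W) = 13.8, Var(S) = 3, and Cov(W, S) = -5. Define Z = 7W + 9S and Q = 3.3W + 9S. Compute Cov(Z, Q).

Cov(Z, Q) = 98.28

By bilinearity, Cov(Z, Q) = ac·Var(W) + bd·Var(S) + (ad+bc)·Cov(W, S), with a=7, b=9, c=3.3, d=9.
ac·Var(W) = 7·3.3·13.8 = 318.78
bd·Var(S) = 9·9·3 = 243
(ad+bc)·Cov(W, S) = (92.7)·(-5) = -463.5
Cov(Z, Q) = 318.78 + 243 + (-463.5) = 98.28.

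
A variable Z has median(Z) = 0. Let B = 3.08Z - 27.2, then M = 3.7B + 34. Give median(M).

median(M) = -66.64

median(B) = 3.08·0 + (-27.2) = -27.2.
median(M) = 3.7·(-27.2) + 34 = -66.64.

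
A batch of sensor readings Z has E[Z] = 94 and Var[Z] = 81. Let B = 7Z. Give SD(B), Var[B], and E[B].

SD(B) = 63, Var[B] = 3969, E[B] = 658

B = 7Z is linear with a = 7, b = 0.
SD(Z) = √81 = 9.
SD(B) = |a|·SD(Z) = |7|·9 = 63.
Var[B] = a²·Var[Z] = 7²·81 = 3969.
E[B] = a·E[Z] + b = 7·94 = 658.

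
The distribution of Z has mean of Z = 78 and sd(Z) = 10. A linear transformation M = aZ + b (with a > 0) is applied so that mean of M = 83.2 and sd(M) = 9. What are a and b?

sd(M) = a·sd(Z) (a > 0), so a = 9/10 = 0.9.
mean of M = a·mean of Z + b, so b = 83.2 − 0.9·78 = 13.

a = 0.9, b = 13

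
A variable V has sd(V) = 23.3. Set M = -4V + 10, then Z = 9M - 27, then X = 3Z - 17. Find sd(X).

sd(M) = |-4|·23.3 = 93.2.
sd(Z) = |9|·93.2 = 838.8.
sd(X) = |3|·838.8 = 2516.4.

sd(X) = 2516.4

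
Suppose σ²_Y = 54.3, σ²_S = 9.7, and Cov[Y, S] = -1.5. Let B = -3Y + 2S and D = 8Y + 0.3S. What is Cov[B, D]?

Cov[B, D] = -1320.03

By bilinearity, Cov[B, D] = ac·σ²_Y + bd·σ²_S + (ad+bc)·Cov[Y, S], with a=-3, b=2, c=8, d=0.3.
ac·σ²_Y = (-3)·8·54.3 = -1303.2
bd·σ²_S = 2·0.3·9.7 = 5.82
(ad+bc)·Cov[Y, S] = (15.1)·(-1.5) = -22.65
Cov[B, D] = -1303.2 + 5.82 + (-22.65) = -1320.03.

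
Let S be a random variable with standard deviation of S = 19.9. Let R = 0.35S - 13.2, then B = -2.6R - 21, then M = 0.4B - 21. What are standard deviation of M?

standard deviation of M = 7.2436

standard deviation of R = |0.35|·19.9 = 6.965.
standard deviation of B = |-2.6|·6.965 = 18.109.
standard deviation of M = |0.4|·18.109 = 7.2436.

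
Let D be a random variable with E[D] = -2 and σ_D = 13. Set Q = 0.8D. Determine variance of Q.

Q = 0.8D is linear with a = 0.8, b = 0.
variance of D = 13² = 169.
variance of Q = a²·variance of D = 0.8²·169 = 108.16.

variance of Q = 108.16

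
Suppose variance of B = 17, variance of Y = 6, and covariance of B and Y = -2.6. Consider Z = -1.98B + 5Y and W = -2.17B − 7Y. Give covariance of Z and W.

By bilinearity, covariance of Z and W = ac·variance of B + bd·variance of Y + (ad+bc)·covariance of B and Y, with a=-1.98, b=5, c=-2.17, d=-7.
ac·variance of B = (-1.98)·(-2.17)·17 = 73.0422
bd·variance of Y = 5·(-7)·6 = -210
(ad+bc)·covariance of B and Y = (3.01)·(-2.6) = -7.826
covariance of Z and W = 73.0422 + (-210) + (-7.826) = -144.7838.

covariance of Z and W = -144.7838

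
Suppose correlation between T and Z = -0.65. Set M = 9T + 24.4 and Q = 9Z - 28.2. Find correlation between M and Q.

correlation between M and Q = -0.65

Linear rescalings preserve correlation up to sign; here the slopes 9 and 9 have the same sign, so correlation between M and Q = correlation between T and Z = -0.65.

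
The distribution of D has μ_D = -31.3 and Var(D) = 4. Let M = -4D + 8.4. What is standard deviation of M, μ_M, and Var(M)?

standard deviation of M = 8, μ_M = 133.6, Var(M) = 64

M = -4D + 8.4 is linear with a = -4, b = 8.4.
standard deviation of D = √4 = 2.
standard deviation of M = |a|·standard deviation of D = |-4|·2 = 8.
μ_M = a·μ_D + b = (-4)·(-31.3) + 8.4 = 133.6.
Var(M) = a²·Var(D) = (-4)²·4 = 64 (the additive constant 8.4 does not affect variance).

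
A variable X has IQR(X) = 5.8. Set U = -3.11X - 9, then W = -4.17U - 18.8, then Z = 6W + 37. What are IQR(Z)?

IQR(Z) = 451.31076

IQR(U) = |-3.11|·5.8 = 18.038.
IQR(W) = |-4.17|·18.038 = 75.21846.
IQR(Z) = |6|·75.21846 = 451.31076.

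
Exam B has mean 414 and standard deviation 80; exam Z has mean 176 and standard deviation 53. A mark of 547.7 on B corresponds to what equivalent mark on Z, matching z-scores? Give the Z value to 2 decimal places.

z = (547.7 − 414)/80 ≈ 1.6713.
Z = 176 + z·53 = 176 + (547.7 − 414)·53/80 ≈ 264.58.

Z = 264.58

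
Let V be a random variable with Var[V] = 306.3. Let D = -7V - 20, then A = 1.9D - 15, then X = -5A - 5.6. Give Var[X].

Var[X] = 1354535.175

Var[D] = (-7)²·306.3 = 15008.7.
Var[A] = 1.9²·15008.7 = 54181.407.
Var[X] = (-5)²·54181.407 = 1354535.175.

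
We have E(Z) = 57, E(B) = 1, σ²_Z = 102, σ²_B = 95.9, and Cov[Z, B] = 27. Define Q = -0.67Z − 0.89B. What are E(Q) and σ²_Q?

E(Q) = (-0.67)·E(Z) + (-0.89)·E(B) = (-0.67)·57 + (-0.89)·1 = -39.08.
σ²_Q = a²·σ²_Z + b²·σ²_B + 2ab·Cov[Z, B] with a = -0.67, b = -0.89.
= (-0.67)²·102 + (-0.89)²·95.9 + 2·(-0.67)·(-0.89)·27
= 45.7878 + 75.96239 + 32.2002 = 153.95039.

E(Q) = -39.08, σ²_Q = 153.95039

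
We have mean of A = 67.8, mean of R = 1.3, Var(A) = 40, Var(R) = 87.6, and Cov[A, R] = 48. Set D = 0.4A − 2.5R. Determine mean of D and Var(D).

mean of D = 23.87, Var(D) = 457.9

mean of D = 0.4·mean of A + (-2.5)·mean of R = 0.4·67.8 + (-2.5)·1.3 = 23.87.
Var(D) = a²·Var(A) + b²·Var(R) + 2ab·Cov[A, R] with a = 0.4, b = -2.5.
= 0.4²·40 + (-2.5)²·87.6 + 2·0.4·(-2.5)·48
= 6.4 + 547.5 + (-96) = 457.9.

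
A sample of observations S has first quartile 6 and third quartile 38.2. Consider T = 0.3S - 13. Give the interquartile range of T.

IQR(T) = 9.66

IQR of S = Q3 − Q1 = 38.2 − 6 = 32.2.
Under T = aS + b, IQR(T) = |a|·IQR(S) = |0.3|·32.2 = 9.66 (shifts cancel; spread scales by |a|).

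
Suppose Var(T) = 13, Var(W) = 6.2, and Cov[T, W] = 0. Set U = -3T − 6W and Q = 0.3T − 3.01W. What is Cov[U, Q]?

Cov[U, Q] = 100.272

By bilinearity, Cov[U, Q] = ac·Var(T) + bd·Var(W) + (ad+bc)·Cov[T, W], with a=-3, b=-6, c=0.3, d=-3.01.
ac·Var(T) = (-3)·0.3·13 = -11.7
bd·Var(W) = (-6)·(-3.01)·6.2 = 111.972
(ad+bc)·Cov[T, W] = (7.23)·0 = 0
Cov[U, Q] = -11.7 + 111.972 + 0 = 100.272.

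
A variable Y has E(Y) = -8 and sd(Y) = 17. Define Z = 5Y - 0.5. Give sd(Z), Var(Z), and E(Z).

sd(Z) = 85, Var(Z) = 7225, E(Z) = -40.5

Z = 5Y - 0.5 is linear with a = 5, b = -0.5.
sd(Z) = |a|·sd(Y) = |5|·17 = 85.
Var(Y) = 17² = 289.
Var(Z) = a²·Var(Y) = 5²·289 = 7225 (the additive constant -0.5 does not affect variance).
E(Z) = a·E(Y) + b = 5·(-8) + (-0.5) = -40.5.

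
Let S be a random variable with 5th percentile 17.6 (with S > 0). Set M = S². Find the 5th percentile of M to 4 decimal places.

S² is increasing, so P_{5}(M) = g(P_{5}(S)) = 309.76.

5th percentile of M = 309.76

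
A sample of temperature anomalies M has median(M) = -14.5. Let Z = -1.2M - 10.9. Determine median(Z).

A linear map preserves order up to sign, so median(Z) = a·median(M) + b = (-1.2)·(-14.5) + (-10.9) = 6.5.

median(Z) = 6.5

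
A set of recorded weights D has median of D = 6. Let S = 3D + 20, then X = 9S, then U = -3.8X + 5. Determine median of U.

median of U = -1294.6

median of S = 3·6 + 20 = 38.
median of X = 9·38 = 342.
median of U = (-3.8)·342 + 5 = -1294.6.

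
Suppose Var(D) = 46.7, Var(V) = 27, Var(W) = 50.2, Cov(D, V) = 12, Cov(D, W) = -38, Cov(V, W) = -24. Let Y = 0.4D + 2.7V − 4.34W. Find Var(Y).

Var(Y) = a²·Var(D) + b²·Var(V) + c²·Var(W) + 2ab·Cov(D, V) + 2ac·Cov(D, W) + 2bc·Cov(V, W), with a = 0.4, b = 2.7, c = -4.34.
= 7.472 + 196.83 + 945.54712 + 25.92 + 131.936 + 562.464
= 1870.16912.

Var(Y) = 1870.16912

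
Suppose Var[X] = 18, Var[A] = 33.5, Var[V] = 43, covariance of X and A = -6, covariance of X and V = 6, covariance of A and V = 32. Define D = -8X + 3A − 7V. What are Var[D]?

Var[D] = a²·Var[X] + b²·Var[A] + c²·Var[V] + 2ab·covariance of X and A + 2ac·covariance of X and V + 2bc·covariance of A and V, with a = -8, b = 3, c = -7.
= 1152 + 301.5 + 2107 + 288 + 672 + (-1344)
= 3176.5.

Var[D] = 3176.5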